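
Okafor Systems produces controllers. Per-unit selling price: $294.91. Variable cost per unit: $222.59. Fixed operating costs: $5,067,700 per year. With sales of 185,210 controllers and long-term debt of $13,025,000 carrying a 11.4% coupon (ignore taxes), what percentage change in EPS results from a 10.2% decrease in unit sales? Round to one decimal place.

-20.0%

At 185,210 units, contribution = 185,210 × $72.32 = $13,394,387.20.
EBIT = $13,394,387.20 − $5,067,700 = $8,326,687.20.
After interest of $1,484,850.00, pre-tax earnings = $6,841,837.20.
Degree of combined leverage = contribution ÷ (EBIT − I) = $13,394,387.20 ÷ $6,841,837.20 = 1.9577.
EPS therefore changes by 1.9577 × (-10.2%) = -20.0%.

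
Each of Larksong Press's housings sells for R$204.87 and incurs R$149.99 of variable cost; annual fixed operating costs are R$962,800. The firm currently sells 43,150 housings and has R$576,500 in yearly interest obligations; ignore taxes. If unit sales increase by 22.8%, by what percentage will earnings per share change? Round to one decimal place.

Total contribution margin = 43,150 × R$54.88 = R$2,368,072.00.
EBIT = R$2,368,072.00 − R$962,800 = R$1,405,272.00.
Interest = R$576,500.00, so EBIT − I = R$828,772.00.
DCL = total CM / (EBIT − I) = R$2,368,072.00 / R$828,772.00 = 2.8573.
EPS therefore changes by 2.8573 × (+22.8%) = +65.1%.

+65.1%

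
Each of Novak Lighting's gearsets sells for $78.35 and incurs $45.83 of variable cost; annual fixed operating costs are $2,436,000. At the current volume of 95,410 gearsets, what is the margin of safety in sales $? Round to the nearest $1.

Each unit contributes $78.35 − $45.83 = $32.52. Break-even units = $2,436,000 ÷ $32.52 = 74,907.75; break-even revenue = 74,907.75 × $78.35 = $5,869,022.14.
Actual sales revenue = 95,410 × $78.35 = $7,475,373.50.
Margin of safety = $7,475,373.50 − $5,869,022.14 = $1,606,351.

$1,606,351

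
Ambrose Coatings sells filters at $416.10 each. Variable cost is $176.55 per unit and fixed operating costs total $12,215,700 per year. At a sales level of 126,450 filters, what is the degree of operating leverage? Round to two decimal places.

At 126,450 units, contribution = 126,450 × $239.55 = $30,291,097.50.
EBIT = $30,291,097.50 − $12,215,700 = $18,075,397.50.
DOL = contribution ÷ EBIT = $30,291,097.50 ÷ $18,075,397.50 = 1.6758.

1.68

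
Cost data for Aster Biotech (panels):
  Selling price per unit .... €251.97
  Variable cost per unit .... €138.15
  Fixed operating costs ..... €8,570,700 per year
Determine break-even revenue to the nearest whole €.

CM per unit = €251.97 − €138.15 = €113.82; CM ratio = €113.82 / €251.97 = 0.4517.
Break-even revenue = fixed costs × price ÷ CM = €8,570,700 × €251.97 ÷ €113.82 = €18,973,461.

€18,973,461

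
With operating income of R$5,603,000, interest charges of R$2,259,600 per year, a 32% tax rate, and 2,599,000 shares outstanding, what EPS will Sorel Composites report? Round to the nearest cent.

R$0.87

Interest = R$2,259,600.00, so EBT = R$5,603,000 − R$2,259,600.00 = R$3,343,400.00.
Net income = R$3,343,400.00 × (1 − 0.32) = R$2,273,512.00.
EPS = R$2,273,512.00 ÷ 2,599,000 = R$0.87.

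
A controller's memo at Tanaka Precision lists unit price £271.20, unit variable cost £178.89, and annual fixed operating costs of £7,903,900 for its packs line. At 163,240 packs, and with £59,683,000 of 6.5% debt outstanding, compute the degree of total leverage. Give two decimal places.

4.59

Total contribution margin = 163,240 × £92.31 = £15,068,684.40.
Operating income = contribution − fixed costs = £15,068,684.40 − £7,903,900 = £7,164,784.40. Interest = £3,879,395.00, so EBIT − I = £3,285,389.40.
DCL = contribution ÷ (EBIT − I) = £15,068,684.40 ÷ £3,285,389.40 = 4.5866.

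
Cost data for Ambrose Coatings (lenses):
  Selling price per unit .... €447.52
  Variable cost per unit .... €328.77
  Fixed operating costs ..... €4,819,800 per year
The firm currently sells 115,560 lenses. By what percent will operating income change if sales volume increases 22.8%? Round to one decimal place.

At 115,560 units, contribution = 115,560 × €118.75 = €13,722,750.00.
EBIT = €13,722,750.00 − €4,819,800 = €8,902,950.00.
DOL = contribution ÷ EBIT = €13,722,750.00 ÷ €8,902,950.00 = 1.5414.
So EBIT moves 1.5414 × (+22.8%) = +35.1%.

+35.1%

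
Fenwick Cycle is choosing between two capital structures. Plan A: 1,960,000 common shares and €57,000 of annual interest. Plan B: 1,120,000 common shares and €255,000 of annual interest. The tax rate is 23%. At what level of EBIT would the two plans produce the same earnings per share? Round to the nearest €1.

€519,000

At indifference, (EBIT − 57,000)(1 − t)/1,960,000 = (EBIT − 255,000)(1 − t)/1,120,000.
The (1 − t) factor cancels: (EBIT − 57,000) × 1,120,000 = (EBIT − 255,000) × 1,960,000.
Solving, EBIT = (255,000·1,960,000 − 57,000·1,120,000) / (1,960,000 − 1,120,000) = 435,960,000,000 / 840,000 = 519,000.00.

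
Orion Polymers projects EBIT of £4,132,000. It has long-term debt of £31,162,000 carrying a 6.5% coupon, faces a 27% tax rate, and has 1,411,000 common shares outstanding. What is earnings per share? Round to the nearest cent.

£1.09

Interest = £2,025,530.00, so EBT = £4,132,000 − £2,025,530.00 = £2,106,470.00.
Net income = £2,106,470.00 × (1 − 0.27) = £1,537,723.10.
EPS = £1,537,723.10 ÷ 1,411,000 = £1.09.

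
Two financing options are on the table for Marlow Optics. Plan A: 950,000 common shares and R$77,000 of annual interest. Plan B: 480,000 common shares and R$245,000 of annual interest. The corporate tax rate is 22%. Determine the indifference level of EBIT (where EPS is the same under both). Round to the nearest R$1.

At indifference, (EBIT − 77,000)(1 − t)/950,000 = (EBIT − 245,000)(1 − t)/480,000.
Cancelling (1 − t) and cross-multiplying: 480,000·(EBIT − 77,000) = 950,000·(EBIT − 245,000).
Solving, EBIT = (245,000·950,000 − 77,000·480,000) / (950,000 − 480,000) = 195,790,000,000 / 470,000 = 416,574.47.

R$416,574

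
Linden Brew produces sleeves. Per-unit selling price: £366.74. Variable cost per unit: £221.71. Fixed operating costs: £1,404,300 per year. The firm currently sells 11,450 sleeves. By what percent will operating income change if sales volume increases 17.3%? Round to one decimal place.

+112.1%

At 11,450 units, contribution = 11,450 × £145.03 = £1,660,593.50.
Operating income = contribution − fixed costs = £1,660,593.50 − £1,404,300 = £256,293.50.
So DOL = total CM / EBIT = £1,660,593.50 / £256,293.50 = 6.4793.
Operating income changes by 6.4793 × +17.3% = +112.1%.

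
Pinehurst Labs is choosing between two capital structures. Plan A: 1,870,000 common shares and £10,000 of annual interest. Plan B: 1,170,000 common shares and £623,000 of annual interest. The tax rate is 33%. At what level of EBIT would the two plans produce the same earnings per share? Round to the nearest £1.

£1,647,586

At indifference, (EBIT − 10,000)(1 − t)/1,870,000 = (EBIT − 623,000)(1 − t)/1,170,000.
The (1 − t) factor cancels: (EBIT − 10,000) × 1,170,000 = (EBIT − 623,000) × 1,870,000.
Solving, EBIT = (623,000·1,870,000 − 10,000·1,170,000) / (1,870,000 − 1,170,000) = 1,153,310,000,000 / 700,000 = 1,647,585.71.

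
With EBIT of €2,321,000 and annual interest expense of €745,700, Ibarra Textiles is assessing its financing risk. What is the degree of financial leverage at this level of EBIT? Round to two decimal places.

1.47

Interest = €745,700.00.
Degree of financial leverage = EBIT / (EBIT − interest) = €2,321,000 / €1,575,300.00 = 1.4734.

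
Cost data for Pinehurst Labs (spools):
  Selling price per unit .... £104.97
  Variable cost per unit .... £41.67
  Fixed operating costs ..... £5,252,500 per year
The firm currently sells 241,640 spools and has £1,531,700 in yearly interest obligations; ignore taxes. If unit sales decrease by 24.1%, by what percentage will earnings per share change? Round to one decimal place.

At 241,640 units, contribution = 241,640 × £63.30 = £15,295,812.00.
EBIT = £15,295,812.00 − £5,252,500 = £10,043,312.00.
After interest of £1,531,700.00, pre-tax earnings = £8,511,612.00.
Degree of combined leverage = contribution ÷ (EBIT − I) = £15,295,812.00 ÷ £8,511,612.00 = 1.7971.
%ΔEPS = DCL × %ΔSales = 1.7971 × -24.1% = -43.3%.

-43.3%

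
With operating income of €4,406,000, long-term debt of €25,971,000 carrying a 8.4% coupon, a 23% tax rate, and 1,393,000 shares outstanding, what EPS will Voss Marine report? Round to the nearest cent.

€1.23

Pre-tax income = €4,406,000 − €2,181,564.00 = €2,224,436.00.
Net income = €2,224,436.00 × (1 − 0.23) = €1,712,815.72.
Per share: €1,712,815.72 / 1,393,000 shares = €1.23.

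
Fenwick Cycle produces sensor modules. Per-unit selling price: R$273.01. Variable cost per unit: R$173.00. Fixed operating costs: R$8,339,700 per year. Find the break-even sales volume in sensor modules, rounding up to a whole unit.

Unit CM = price − variable cost = R$273.01 − R$173.00 = R$100.01.
Units to break even: R$8,339,700 ÷ R$100.01 = 83,388.66, rounded up to 83,389.

83,389 sensor modules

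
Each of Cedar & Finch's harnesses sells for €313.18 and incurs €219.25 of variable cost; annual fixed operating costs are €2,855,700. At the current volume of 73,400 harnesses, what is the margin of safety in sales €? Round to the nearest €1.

Unit CM = price − variable cost = €313.18 − €219.25 = €93.93. Break-even units = €2,855,700 ÷ €93.93 = 30,402.43; break-even revenue = 30,402.43 × €313.18 = €9,521,432.19.
Current sales = 73,400 × €313.18 = €22,987,412.00.
Margin of safety = €22,987,412.00 − €9,521,432.19 = €13,465,980.

€13,465,980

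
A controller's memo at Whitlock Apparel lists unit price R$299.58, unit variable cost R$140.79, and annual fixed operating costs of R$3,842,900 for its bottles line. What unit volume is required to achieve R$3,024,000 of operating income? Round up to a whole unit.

43,246 bottles

Each unit contributes R$299.58 − R$140.79 = R$158.79.
Need Q such that Q × R$158.79 − R$3,842,900 = R$3,024,000, i.e. Q = R$6,866,900 / R$158.79 = 43,245.17 → 43,246.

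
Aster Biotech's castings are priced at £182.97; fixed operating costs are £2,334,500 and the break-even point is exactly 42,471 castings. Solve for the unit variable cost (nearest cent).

£128.00

Contribution per unit must be FC / Q = £2,334,500 / 42,471 = £54.9669.
Hence VC = price − CM = £182.97 − £54.9669 = £128.00.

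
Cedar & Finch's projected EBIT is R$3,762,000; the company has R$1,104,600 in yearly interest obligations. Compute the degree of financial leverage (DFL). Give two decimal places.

Interest = R$1,104,600.00.
Degree of financial leverage = EBIT / (EBIT − interest) = R$3,762,000 / R$2,657,400.00 = 1.4157.

1.42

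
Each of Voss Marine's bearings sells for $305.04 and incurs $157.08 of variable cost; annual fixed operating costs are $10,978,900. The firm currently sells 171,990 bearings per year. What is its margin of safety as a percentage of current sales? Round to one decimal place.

Each unit contributes $305.04 − $157.08 = $147.96. Break-even units = $10,978,900 ÷ $147.96 = 74,201.81; break-even revenue = 74,201.81 × $305.04 = $22,634,520.52.
Current sales = 171,990 × $305.04 = $52,463,829.60.
Margin of safety = ($52,463,829.60 − $22,634,520.52) ÷ $52,463,829.60 = 56.9%.

56.9%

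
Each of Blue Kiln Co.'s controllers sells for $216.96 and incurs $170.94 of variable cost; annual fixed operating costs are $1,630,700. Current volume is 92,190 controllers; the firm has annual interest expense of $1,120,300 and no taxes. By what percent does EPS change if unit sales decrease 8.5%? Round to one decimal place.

Total contribution margin = 92,190 × $46.02 = $4,242,583.80.
EBIT = $4,242,583.80 − $1,630,700 = $2,611,883.80.
Interest = $1,120,300.00, so EBIT − I = $1,491,583.80.
DCL = total CM / (EBIT − I) = $4,242,583.80 / $1,491,583.80 = 2.8443.
EPS therefore changes by 2.8443 × (-8.5%) = -24.2%.

-24.2%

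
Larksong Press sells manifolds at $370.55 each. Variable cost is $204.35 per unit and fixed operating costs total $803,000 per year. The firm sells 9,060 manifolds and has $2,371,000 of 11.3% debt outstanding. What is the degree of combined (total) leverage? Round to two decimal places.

At 9,060 units, contribution = 9,060 × $166.20 = $1,505,772.00.
Subtracting fixed costs: EBIT = $1,505,772.00 − $803,000 = $702,772.00. Interest = $267,923.00, so EBIT − I = $434,849.00.
Degree of total leverage = total CM / (EBIT − interest) = $1,505,772.00 / $434,849.00 = 3.4627.

3.46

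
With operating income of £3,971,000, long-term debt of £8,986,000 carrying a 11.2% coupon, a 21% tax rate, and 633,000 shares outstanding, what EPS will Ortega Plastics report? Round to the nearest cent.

£3.70

Interest = £1,006,432.00, so EBT = £3,971,000 − £1,006,432.00 = £2,964,568.00.
After tax at 21%: net income = £2,964,568.00 × 0.79 = £2,342,008.72.
EPS = £2,342,008.72 ÷ 633,000 = £3.70.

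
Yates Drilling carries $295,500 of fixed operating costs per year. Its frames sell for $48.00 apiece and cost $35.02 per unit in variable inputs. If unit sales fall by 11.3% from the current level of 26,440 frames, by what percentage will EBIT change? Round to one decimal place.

Contribution at this volume is 26,440 × $12.98 = $343,191.20.
Operating income = contribution − fixed costs = $343,191.20 − $295,500 = $47,691.20.
Degree of operating leverage = $343,191.20 / $47,691.20 = 7.1961.
So EBIT moves 7.1961 × (-11.3%) = -81.3%.

-81.3%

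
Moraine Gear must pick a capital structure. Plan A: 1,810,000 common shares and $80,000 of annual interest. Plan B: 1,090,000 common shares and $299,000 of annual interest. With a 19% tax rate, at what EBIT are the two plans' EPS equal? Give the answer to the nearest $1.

Set EPS_A = EPS_B: (EBIT − $80,000)(1 − 0.19) ÷ 1,810,000 = (EBIT − $299,000)(1 − 0.19) ÷ 1,090,000.
Cancelling (1 − t) and cross-multiplying: 1,090,000·(EBIT − 80,000) = 1,810,000·(EBIT − 299,000).
EBIT × (1,810,000 − 1,090,000) = 299,000 × 1,810,000 − 80,000 × 1,090,000 = 453,990,000,000, so EBIT = 453,990,000,000 ÷ 720,000 = 630,541.67.

$630,542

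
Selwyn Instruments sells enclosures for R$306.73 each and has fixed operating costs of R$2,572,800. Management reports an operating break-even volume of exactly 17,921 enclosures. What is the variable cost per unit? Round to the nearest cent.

R$163.17

Contribution per unit must be FC / Q = R$2,572,800 / 17,921 = R$143.5634.
Variable cost per unit = R$306.73 − R$143.5634 = R$163.17.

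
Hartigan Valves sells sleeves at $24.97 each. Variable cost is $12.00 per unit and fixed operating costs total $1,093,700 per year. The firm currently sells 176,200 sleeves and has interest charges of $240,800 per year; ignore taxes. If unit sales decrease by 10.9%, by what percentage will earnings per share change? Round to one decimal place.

Contribution at this volume is 176,200 × $12.97 = $2,285,314.00.
Subtracting fixed costs: EBIT = $2,285,314.00 − $1,093,700 = $1,191,614.00.
Interest = $240,800.00, so EBIT − I = $950,814.00.
Degree of combined leverage = contribution ÷ (EBIT − I) = $2,285,314.00 ÷ $950,814.00 = 2.4035.
%ΔEPS = DCL × %ΔSales = 2.4035 × -10.9% = -26.2%.

-26.2%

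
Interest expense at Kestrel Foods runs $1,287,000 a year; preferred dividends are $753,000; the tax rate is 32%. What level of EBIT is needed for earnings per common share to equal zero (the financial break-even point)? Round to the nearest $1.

Grossing the preferred dividend up to pre-tax terms: $753,000 / (1 − 0.32) = $1,107,352.94.
Financial break-even EBIT = interest + D_p ÷ (1 − t) = $1,287,000 + $1,107,352.94 = $2,394,352.94.

$2,394,353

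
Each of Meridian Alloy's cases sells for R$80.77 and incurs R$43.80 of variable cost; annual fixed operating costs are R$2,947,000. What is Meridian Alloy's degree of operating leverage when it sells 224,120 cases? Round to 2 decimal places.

1.55

Contribution at this volume is 224,120 × R$36.97 = R$8,285,716.40.
Operating income = contribution − fixed costs = R$8,285,716.40 − R$2,947,000 = R$5,338,716.40.
Degree of operating leverage = R$8,285,716.40 / R$5,338,716.40 = 1.5520.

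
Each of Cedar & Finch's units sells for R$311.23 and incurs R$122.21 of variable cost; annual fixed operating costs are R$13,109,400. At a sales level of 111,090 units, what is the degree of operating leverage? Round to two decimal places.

Total contribution margin = 111,090 × R$189.02 = R$20,998,231.80.
Operating income = contribution − fixed costs = R$20,998,231.80 − R$13,109,400 = R$7,888,831.80.
DOL = contribution ÷ EBIT = R$20,998,231.80 ÷ R$7,888,831.80 = 2.6618.

2.66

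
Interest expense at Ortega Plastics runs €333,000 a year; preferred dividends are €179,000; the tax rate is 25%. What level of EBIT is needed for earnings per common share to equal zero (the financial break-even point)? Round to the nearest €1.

€571,667

Grossing the preferred dividend up to pre-tax terms: €179,000 / (1 − 0.25) = €238,666.67.
Financial break-even EBIT = interest + D_p ÷ (1 − t) = €333,000 + €238,666.67 = €571,666.67.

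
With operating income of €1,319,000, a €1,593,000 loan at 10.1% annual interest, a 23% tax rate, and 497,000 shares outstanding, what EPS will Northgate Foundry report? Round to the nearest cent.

Interest = €160,893.00, so EBT = €1,319,000 − €160,893.00 = €1,158,107.00.
Net income = €1,158,107.00 × (1 − 0.23) = €891,742.39.
Per share: €891,742.39 / 497,000 shares = €1.79.

€1.79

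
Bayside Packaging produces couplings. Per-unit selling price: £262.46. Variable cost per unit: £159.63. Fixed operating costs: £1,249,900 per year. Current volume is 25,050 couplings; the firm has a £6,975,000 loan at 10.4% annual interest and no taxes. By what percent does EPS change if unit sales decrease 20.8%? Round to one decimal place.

At 25,050 units, contribution = 25,050 × £102.83 = £2,575,891.50.
Operating income = contribution − fixed costs = £2,575,891.50 − £1,249,900 = £1,325,991.50.
Interest = £725,400.00, so EBIT − I = £600,591.50.
Degree of combined leverage = contribution ÷ (EBIT − I) = £2,575,891.50 ÷ £600,591.50 = 4.2889.
EPS therefore changes by 4.2889 × (-20.8%) = -89.2%.

-89.2%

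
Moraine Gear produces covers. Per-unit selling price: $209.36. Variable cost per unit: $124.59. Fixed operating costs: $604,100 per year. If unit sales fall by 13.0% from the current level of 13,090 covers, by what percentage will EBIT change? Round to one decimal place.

Total contribution margin = 13,090 × $84.77 = $1,109,639.30.
EBIT = $1,109,639.30 − $604,100 = $505,539.30.
So DOL = total CM / EBIT = $1,109,639.30 / $505,539.30 = 2.1950.
So EBIT moves 2.1950 × (-13.0%) = -28.5%.

-28.5%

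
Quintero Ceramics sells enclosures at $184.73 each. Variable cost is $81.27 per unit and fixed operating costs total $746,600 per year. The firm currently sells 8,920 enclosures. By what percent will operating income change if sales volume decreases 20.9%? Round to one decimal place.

At 8,920 units, contribution = 8,920 × $103.46 = $922,863.20.
Operating income = contribution − fixed costs = $922,863.20 − $746,600 = $176,263.20.
DOL = contribution ÷ EBIT = $922,863.20 ÷ $176,263.20 = 5.2357.
%ΔEBIT = DOL × %ΔSales = 5.2357 × -20.9% = -109.4%.

-109.4%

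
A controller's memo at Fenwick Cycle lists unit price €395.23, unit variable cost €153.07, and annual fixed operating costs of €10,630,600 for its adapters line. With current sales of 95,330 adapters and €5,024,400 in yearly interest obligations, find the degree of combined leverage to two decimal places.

3.11

At 95,330 units, contribution = 95,330 × €242.16 = €23,085,112.80.
Operating income = contribution − fixed costs = €23,085,112.80 − €10,630,600 = €12,454,512.80. Interest = €5,024,400.00, so EBIT − I = €7,430,112.80.
Degree of total leverage = total CM / (EBIT − interest) = €23,085,112.80 / €7,430,112.80 = 3.1070.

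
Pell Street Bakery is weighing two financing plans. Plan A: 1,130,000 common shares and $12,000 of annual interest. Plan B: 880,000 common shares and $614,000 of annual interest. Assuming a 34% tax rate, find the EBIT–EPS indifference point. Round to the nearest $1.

$2,733,040

Set EPS_A = EPS_B: (EBIT − $12,000)(1 − 0.34) ÷ 1,130,000 = (EBIT − $614,000)(1 − 0.34) ÷ 880,000.
Cancelling (1 − t) and cross-multiplying: 880,000·(EBIT − 12,000) = 1,130,000·(EBIT − 614,000).
EBIT × (1,130,000 − 880,000) = 614,000 × 1,130,000 − 12,000 × 880,000 = 683,260,000,000, so EBIT = 683,260,000,000 ÷ 250,000 = 2,733,040.00.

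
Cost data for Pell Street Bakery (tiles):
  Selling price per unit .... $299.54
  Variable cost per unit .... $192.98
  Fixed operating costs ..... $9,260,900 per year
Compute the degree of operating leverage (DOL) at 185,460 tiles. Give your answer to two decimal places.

1.88

Total contribution margin = 185,460 × $106.56 = $19,762,617.60.
EBIT = $19,762,617.60 − $9,260,900 = $10,501,717.60.
DOL = contribution ÷ EBIT = $19,762,617.60 ÷ $10,501,717.60 = 1.8818.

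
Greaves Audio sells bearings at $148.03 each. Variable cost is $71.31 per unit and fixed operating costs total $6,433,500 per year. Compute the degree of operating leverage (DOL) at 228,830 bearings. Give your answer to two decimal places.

Total contribution margin = 228,830 × $76.72 = $17,555,837.60.
Subtracting fixed costs: EBIT = $17,555,837.60 − $6,433,500 = $11,122,337.60.
Degree of operating leverage = $17,555,837.60 / $11,122,337.60 = 1.5784.

1.58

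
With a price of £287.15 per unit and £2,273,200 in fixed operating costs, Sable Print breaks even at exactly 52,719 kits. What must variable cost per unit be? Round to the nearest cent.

£244.03

Contribution per unit must be FC / Q = £2,273,200 / 52,719 = £43.1192.
Variable cost per unit = £287.15 − £43.1192 = £244.03.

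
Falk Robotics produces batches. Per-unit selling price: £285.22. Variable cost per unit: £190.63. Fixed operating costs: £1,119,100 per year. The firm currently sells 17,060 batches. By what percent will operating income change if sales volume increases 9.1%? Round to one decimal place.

+29.7%

Total contribution margin = 17,060 × £94.59 = £1,613,705.40.
Operating income = contribution − fixed costs = £1,613,705.40 − £1,119,100 = £494,605.40.
Degree of operating leverage = £1,613,705.40 / £494,605.40 = 3.2626.
So EBIT moves 3.2626 × (+9.1%) = +29.7%.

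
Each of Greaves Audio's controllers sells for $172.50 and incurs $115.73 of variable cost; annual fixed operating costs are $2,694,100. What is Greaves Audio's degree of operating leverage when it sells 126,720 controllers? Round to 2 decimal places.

1.60

Contribution at this volume is 126,720 × $56.77 = $7,193,894.40.
Subtracting fixed costs: EBIT = $7,193,894.40 − $2,694,100 = $4,499,794.40.
DOL = contribution ÷ EBIT = $7,193,894.40 ÷ $4,499,794.40 = 1.5987.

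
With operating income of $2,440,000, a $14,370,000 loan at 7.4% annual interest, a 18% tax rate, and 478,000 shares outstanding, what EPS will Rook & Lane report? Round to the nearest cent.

$2.36

Interest = $1,063,380.00, so EBT = $2,440,000 − $1,063,380.00 = $1,376,620.00.
Net income = $1,376,620.00 × (1 − 0.18) = $1,128,828.40.
EPS = $1,128,828.40 ÷ 478,000 = $2.36.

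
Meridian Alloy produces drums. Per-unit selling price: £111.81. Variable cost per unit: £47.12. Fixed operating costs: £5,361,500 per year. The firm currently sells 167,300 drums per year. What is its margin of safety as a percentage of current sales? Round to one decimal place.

50.5%

Unit CM = price − variable cost = £111.81 − £47.12 = £64.69. Break-even units = £5,361,500 ÷ £64.69 = 82,879.89; break-even revenue = 82,879.89 × £111.81 = £9,266,800.36.
Current sales = 167,300 × £111.81 = £18,705,813.00.
Margin of safety = (£18,705,813.00 − £9,266,800.36) ÷ £18,705,813.00 = 50.5%.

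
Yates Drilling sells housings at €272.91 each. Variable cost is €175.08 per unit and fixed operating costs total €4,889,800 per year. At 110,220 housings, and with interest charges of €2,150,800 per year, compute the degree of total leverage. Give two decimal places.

At 110,220 units, contribution = 110,220 × €97.83 = €10,782,822.60.
Operating income = contribution − fixed costs = €10,782,822.60 − €4,889,800 = €5,893,022.60. Interest = €2,150,800.00, so EBIT − I = €3,742,222.60.
DCL = contribution ÷ (EBIT − I) = €10,782,822.60 ÷ €3,742,222.60 = 2.8814.

2.88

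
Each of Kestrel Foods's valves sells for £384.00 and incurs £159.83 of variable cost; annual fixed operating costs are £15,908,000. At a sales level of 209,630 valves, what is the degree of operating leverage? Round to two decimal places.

1.51

At 209,630 units, contribution = 209,630 × £224.17 = £46,992,757.10.
Subtracting fixed costs: EBIT = £46,992,757.10 − £15,908,000 = £31,084,757.10.
Degree of operating leverage = £46,992,757.10 / £31,084,757.10 = 1.5118.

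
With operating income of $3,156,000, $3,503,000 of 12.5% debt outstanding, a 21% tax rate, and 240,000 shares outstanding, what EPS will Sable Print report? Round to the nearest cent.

Interest = $437,875.00, so EBT = $3,156,000 − $437,875.00 = $2,718,125.00.
Net income = $2,718,125.00 × (1 − 0.21) = $2,147,318.75.
Per share: $2,147,318.75 / 240,000 shares = $8.95.

$8.95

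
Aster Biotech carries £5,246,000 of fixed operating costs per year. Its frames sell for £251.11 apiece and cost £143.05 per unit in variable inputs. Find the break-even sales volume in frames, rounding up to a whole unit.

48,548 frames

Each unit contributes £251.11 − £143.05 = £108.06.
Break-even volume = fixed costs ÷ CM per unit = £5,246,000 ÷ £108.06 = 48,547.10, so 48,548 frames.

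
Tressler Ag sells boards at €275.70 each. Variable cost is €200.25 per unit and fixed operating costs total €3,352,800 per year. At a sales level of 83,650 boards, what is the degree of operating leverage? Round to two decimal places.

Total contribution margin = 83,650 × €75.45 = €6,311,392.50.
Operating income = contribution − fixed costs = €6,311,392.50 − €3,352,800 = €2,958,592.50.
So DOL = total CM / EBIT = €6,311,392.50 / €2,958,592.50 = 2.1332.

2.13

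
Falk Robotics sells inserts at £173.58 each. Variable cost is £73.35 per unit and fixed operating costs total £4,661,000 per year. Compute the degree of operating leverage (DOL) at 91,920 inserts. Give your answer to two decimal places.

2.02

At 91,920 units, contribution = 91,920 × £100.23 = £9,213,141.60.
EBIT = £9,213,141.60 − £4,661,000 = £4,552,141.60.
DOL = contribution ÷ EBIT = £9,213,141.60 ÷ £4,552,141.60 = 2.0239.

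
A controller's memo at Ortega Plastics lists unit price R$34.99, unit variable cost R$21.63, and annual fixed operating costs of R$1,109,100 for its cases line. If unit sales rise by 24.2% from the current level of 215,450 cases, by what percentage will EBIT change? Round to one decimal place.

+39.4%

Contribution at this volume is 215,450 × R$13.36 = R$2,878,412.00.
Operating income = contribution − fixed costs = R$2,878,412.00 − R$1,109,100 = R$1,769,312.00.
So DOL = total CM / EBIT = R$2,878,412.00 / R$1,769,312.00 = 1.6269.
Operating income changes by 1.6269 × +24.2% = +39.4%.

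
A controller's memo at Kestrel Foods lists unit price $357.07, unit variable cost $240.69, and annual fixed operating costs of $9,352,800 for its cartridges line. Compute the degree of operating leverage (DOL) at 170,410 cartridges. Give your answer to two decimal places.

1.89

Contribution at this volume is 170,410 × $116.38 = $19,832,315.80.
Operating income = contribution − fixed costs = $19,832,315.80 − $9,352,800 = $10,479,515.80.
DOL = contribution ÷ EBIT = $19,832,315.80 ÷ $10,479,515.80 = 1.8925.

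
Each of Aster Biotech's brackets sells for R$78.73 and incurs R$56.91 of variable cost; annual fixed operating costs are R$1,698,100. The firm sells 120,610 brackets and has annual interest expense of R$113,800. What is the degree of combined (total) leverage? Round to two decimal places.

Contribution at this volume is 120,610 × R$21.82 = R$2,631,710.20.
Operating income = contribution − fixed costs = R$2,631,710.20 − R$1,698,100 = R$933,610.20. Interest = R$113,800.00, so EBIT − I = R$819,810.20.
Degree of total leverage = total CM / (EBIT − interest) = R$2,631,710.20 / R$819,810.20 = 3.2101.

3.21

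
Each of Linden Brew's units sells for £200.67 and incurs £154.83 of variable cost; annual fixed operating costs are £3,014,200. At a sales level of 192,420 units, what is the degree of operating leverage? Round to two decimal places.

1.52

Total contribution margin = 192,420 × £45.84 = £8,820,532.80.
Operating income = contribution − fixed costs = £8,820,532.80 − £3,014,200 = £5,806,332.80.
Degree of operating leverage = £8,820,532.80 / £5,806,332.80 = 1.5191.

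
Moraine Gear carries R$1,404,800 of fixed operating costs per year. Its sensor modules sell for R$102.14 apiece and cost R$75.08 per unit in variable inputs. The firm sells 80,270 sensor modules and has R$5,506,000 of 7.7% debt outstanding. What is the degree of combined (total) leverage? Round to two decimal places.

Contribution at this volume is 80,270 × R$27.06 = R$2,172,106.20.
Operating income = contribution − fixed costs = R$2,172,106.20 − R$1,404,800 = R$767,306.20. Interest = R$423,962.00.
DOL = R$2,172,106.20 ÷ R$767,306.20 = 2.8308; DFL = R$767,306.20 ÷ R$343,344.20 = 2.2348.
DCL = DOL × DFL = 2.8308 × 2.2348 = 6.3263.

6.33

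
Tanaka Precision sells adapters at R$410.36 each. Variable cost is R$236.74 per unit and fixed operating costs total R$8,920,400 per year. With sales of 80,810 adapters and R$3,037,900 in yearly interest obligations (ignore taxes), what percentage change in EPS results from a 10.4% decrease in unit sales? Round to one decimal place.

-70.4%

At 80,810 units, contribution = 80,810 × R$173.62 = R$14,030,232.20.
EBIT = R$14,030,232.20 − R$8,920,400 = R$5,109,832.20.
After interest of R$3,037,900.00, pre-tax earnings = R$2,071,932.20.
Degree of combined leverage = contribution ÷ (EBIT − I) = R$14,030,232.20 ÷ R$2,071,932.20 = 6.7716.
EPS therefore changes by 6.7716 × (-10.4%) = -70.4%.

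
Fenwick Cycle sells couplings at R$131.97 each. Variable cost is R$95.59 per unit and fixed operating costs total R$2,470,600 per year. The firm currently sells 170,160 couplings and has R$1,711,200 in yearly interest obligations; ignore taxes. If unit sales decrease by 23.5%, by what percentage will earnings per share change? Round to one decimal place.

-72.4%

Total contribution margin = 170,160 × R$36.38 = R$6,190,420.80.
Subtracting fixed costs: EBIT = R$6,190,420.80 − R$2,470,600 = R$3,719,820.80.
Interest = R$1,711,200.00, so EBIT − I = R$2,008,620.80.
Degree of combined leverage = contribution ÷ (EBIT − I) = R$6,190,420.80 ÷ R$2,008,620.80 = 3.0819.
%ΔEPS = DCL × %ΔSales = 3.0819 × -23.5% = -72.4%.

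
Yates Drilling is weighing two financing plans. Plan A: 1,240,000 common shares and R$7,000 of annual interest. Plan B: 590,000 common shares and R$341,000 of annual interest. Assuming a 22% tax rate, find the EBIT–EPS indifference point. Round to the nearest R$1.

Set EPS_A = EPS_B: (EBIT − R$7,000)(1 − 0.22) ÷ 1,240,000 = (EBIT − R$341,000)(1 − 0.22) ÷ 590,000.
The (1 − t) factor cancels: (EBIT − 7,000) × 590,000 = (EBIT − 341,000) × 1,240,000.
EBIT × (1,240,000 − 590,000) = 341,000 × 1,240,000 − 7,000 × 590,000 = 418,710,000,000, so EBIT = 418,710,000,000 ÷ 650,000 = 644,169.23.

R$644,169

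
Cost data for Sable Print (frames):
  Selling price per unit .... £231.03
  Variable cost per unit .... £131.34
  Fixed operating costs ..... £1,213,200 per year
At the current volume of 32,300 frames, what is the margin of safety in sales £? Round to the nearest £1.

£4,650,697

Unit CM = price − variable cost = £231.03 − £131.34 = £99.69. Break-even units = £1,213,200 ÷ £99.69 = 12,169.73; break-even revenue = 12,169.73 × £231.03 = £2,811,571.83.
Current sales = 32,300 × £231.03 = £7,462,269.00.
Margin of safety = £7,462,269.00 − £2,811,571.83 = £4,650,697.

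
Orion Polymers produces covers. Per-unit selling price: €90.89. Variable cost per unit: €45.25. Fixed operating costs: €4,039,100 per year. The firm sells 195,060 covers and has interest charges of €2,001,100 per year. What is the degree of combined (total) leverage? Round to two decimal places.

3.11

Contribution at this volume is 195,060 × €45.64 = €8,902,538.40.
EBIT = €8,902,538.40 − €4,039,100 = €4,863,438.40. Interest = €2,001,100.00.
DOL = €8,902,538.40 ÷ €4,863,438.40 = 1.8305; DFL = €4,863,438.40 ÷ €2,862,338.40 = 1.6991.
Combined leverage = 1.8305 × 1.6991 = 3.1102.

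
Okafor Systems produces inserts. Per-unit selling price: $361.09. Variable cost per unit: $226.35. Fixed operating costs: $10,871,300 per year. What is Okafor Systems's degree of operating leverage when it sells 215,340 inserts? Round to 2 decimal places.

Contribution at this volume is 215,340 × $134.74 = $29,014,911.60.
Subtracting fixed costs: EBIT = $29,014,911.60 − $10,871,300 = $18,143,611.60.
Degree of operating leverage = $29,014,911.60 / $18,143,611.60 = 1.5992.

1.60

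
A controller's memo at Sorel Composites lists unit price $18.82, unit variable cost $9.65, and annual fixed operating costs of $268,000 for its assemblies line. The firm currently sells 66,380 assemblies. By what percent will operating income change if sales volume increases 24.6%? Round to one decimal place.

Contribution at this volume is 66,380 × $9.17 = $608,704.60.
Operating income = contribution − fixed costs = $608,704.60 − $268,000 = $340,704.60.
So DOL = total CM / EBIT = $608,704.60 / $340,704.60 = 1.7866.
Operating income changes by 1.7866 × +24.6% = +44.0%.

+44.0%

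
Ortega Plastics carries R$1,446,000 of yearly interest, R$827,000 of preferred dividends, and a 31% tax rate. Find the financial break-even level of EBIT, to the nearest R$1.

R$2,644,551

Grossing the preferred dividend up to pre-tax terms: R$827,000 / (1 − 0.31) = R$1,198,550.72.
Financial break-even EBIT = interest + D_p ÷ (1 − t) = R$1,446,000 + R$1,198,550.72 = R$2,644,550.72.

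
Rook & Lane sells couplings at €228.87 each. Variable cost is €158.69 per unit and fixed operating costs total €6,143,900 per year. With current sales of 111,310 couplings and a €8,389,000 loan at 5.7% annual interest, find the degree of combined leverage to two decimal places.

6.57

Contribution at this volume is 111,310 × €70.18 = €7,811,735.80.
Operating income = contribution − fixed costs = €7,811,735.80 − €6,143,900 = €1,667,835.80. Interest = €478,173.00.
DOL = €7,811,735.80 ÷ €1,667,835.80 = 4.6838; DFL = €1,667,835.80 ÷ €1,189,662.80 = 1.4019.
DCL = DOL × DFL = 4.6838 × 1.4019 = 6.5662.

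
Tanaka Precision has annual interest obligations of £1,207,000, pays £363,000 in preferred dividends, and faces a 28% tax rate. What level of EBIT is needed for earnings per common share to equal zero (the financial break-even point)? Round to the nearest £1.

£1,711,167

Preferred dividends are paid after tax, so their pre-tax equivalent is £363,000 ÷ (1 − 0.28) = £504,166.67.
EPS = 0 when EBIT covers interest plus the pre-tax preferred burden: £1,207,000 + £504,166.67 = £1,711,166.67.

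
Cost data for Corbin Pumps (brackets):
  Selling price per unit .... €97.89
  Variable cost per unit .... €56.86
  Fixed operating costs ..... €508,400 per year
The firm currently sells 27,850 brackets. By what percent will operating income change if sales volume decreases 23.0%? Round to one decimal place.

Contribution at this volume is 27,850 × €41.03 = €1,142,685.50.
Subtracting fixed costs: EBIT = €1,142,685.50 − €508,400 = €634,285.50.
Degree of operating leverage = €1,142,685.50 / €634,285.50 = 1.8015.
%ΔEBIT = DOL × %ΔSales = 1.8015 × -23.0% = -41.4%.

-41.4%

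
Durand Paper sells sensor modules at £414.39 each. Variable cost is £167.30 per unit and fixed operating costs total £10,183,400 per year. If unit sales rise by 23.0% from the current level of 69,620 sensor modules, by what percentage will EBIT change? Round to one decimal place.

+56.4%

Contribution at this volume is 69,620 × £247.09 = £17,202,405.80.
Subtracting fixed costs: EBIT = £17,202,405.80 − £10,183,400 = £7,019,005.80.
Degree of operating leverage = £17,202,405.80 / £7,019,005.80 = 2.4508.
Operating income changes by 2.4508 × +23.0% = +56.4%.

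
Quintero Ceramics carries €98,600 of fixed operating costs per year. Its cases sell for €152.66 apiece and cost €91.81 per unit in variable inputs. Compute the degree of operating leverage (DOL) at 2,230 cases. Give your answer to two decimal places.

3.66

At 2,230 units, contribution = 2,230 × €60.85 = €135,695.50.
EBIT = €135,695.50 − €98,600 = €37,095.50.
So DOL = total CM / EBIT = €135,695.50 / €37,095.50 = 3.6580.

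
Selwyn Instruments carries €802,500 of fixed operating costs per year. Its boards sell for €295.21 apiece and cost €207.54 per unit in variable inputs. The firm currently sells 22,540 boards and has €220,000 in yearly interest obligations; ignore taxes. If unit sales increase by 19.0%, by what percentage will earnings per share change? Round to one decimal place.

+39.4%

Total contribution margin = 22,540 × €87.67 = €1,976,081.80.
Subtracting fixed costs: EBIT = €1,976,081.80 − €802,500 = €1,173,581.80.
Interest = €220,000.00, so EBIT − I = €953,581.80.
DCL = total CM / (EBIT − I) = €1,976,081.80 / €953,581.80 = 2.0723.
%ΔEPS = DCL × %ΔSales = 2.0723 × +19.0% = +39.4%.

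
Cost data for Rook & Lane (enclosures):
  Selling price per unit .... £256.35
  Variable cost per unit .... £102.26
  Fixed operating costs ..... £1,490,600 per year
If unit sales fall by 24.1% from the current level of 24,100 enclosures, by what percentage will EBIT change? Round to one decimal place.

At 24,100 units, contribution = 24,100 × £154.09 = £3,713,569.00.
Subtracting fixed costs: EBIT = £3,713,569.00 − £1,490,600 = £2,222,969.00.
DOL = contribution ÷ EBIT = £3,713,569.00 ÷ £2,222,969.00 = 1.6705.
Operating income changes by 1.6705 × -24.1% = -40.3%.

-40.3%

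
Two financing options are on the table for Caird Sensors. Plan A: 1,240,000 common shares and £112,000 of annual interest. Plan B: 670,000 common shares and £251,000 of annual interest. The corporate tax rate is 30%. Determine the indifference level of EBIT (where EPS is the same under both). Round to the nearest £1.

£414,386

At indifference, (EBIT − 112,000)(1 − t)/1,240,000 = (EBIT − 251,000)(1 − t)/670,000.
Cancelling (1 − t) and cross-multiplying: 670,000·(EBIT − 112,000) = 1,240,000·(EBIT − 251,000).
Solving, EBIT = (251,000·1,240,000 − 112,000·670,000) / (1,240,000 − 670,000) = 236,200,000,000 / 570,000 = 414,385.96.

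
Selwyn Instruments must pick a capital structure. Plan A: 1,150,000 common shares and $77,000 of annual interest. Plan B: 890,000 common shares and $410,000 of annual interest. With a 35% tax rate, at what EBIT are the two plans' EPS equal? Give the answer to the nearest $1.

$1,549,885

Set EPS_A = EPS_B: (EBIT − $77,000)(1 − 0.35) ÷ 1,150,000 = (EBIT − $410,000)(1 − 0.35) ÷ 890,000.
Cancelling (1 − t) and cross-multiplying: 890,000·(EBIT − 77,000) = 1,150,000·(EBIT − 410,000).
Solving, EBIT = (410,000·1,150,000 − 77,000·890,000) / (1,150,000 − 890,000) = 402,970,000,000 / 260,000 = 1,549,884.62.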